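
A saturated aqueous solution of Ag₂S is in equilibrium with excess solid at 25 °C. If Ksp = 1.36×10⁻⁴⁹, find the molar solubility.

3.24×10⁻¹⁷ M

Ag₂S(s) ⇌ 2 Ag⁺(aq) + S²⁻(aq)
Call the molar solubility s, so that [Ag⁺] = 2s and [S²⁻] = s.
Ksp = [Ag⁺]^2[S²⁻] = (2s)^2 · s = 4s^3
4s^3 = 1.36×10⁻⁴⁹  ⇒  s^3 = 3.40×10⁻⁵⁰
s = (3.40×10⁻⁵⁰)^(1/3) = 3.24×10⁻¹⁷ mol L⁻¹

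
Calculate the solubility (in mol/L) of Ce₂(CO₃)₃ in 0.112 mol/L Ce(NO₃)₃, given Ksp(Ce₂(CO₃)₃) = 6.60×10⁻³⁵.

Ce₂(CO₃)₃(s) ⇌ 2 Ce³⁺(aq) + 3 CO₃²⁻(aq)
Ce³⁺ is already present at 0.112 mol/L. If s mol/L of Ce₂(CO₃)₃ dissolves, [CO₃²⁻] = 3s while [Ce³⁺] ≈ 0.112 mol/L.
Ksp = [Ce³⁺]^2[CO₃²⁻]^3 = (0.112)^2(3s)^3
(3s)^3 = 6.60×10⁻³⁵ / (0.112)^2 = 5.26×10⁻³³
s = 5.80×10⁻¹² mol/L

5.80×10⁻¹² M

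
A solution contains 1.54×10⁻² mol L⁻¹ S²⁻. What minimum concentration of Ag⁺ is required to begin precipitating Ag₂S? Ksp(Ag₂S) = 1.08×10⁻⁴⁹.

Precipitation of each salt begins when its ion product equals Ksp.
Ag₂S(s) ⇌ 2 Ag⁺(aq) + S²⁻(aq)
Ksp = [Ag⁺]^2[S²⁻] = [Ag⁺]^2(1.54×10⁻²)
[Ag⁺]^2 = 1.08×10⁻⁴⁹ / (1.54×10⁻²) = 7.01×10⁻⁴⁸
[Ag⁺] = 2.65×10⁻²⁴ mol L⁻¹

2.65×10⁻²⁴ M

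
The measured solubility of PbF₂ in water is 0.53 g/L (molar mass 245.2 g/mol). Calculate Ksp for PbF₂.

Molar solubility s = (0.53 g/L) / (245.2 g/mol) = 2.162×10⁻³ mol/L
PbF₂(s) ⇌ Pb²⁺(aq) + 2 F⁻(aq)
Call the molar solubility s, so that [Pb²⁺] = s and [F⁻] = 2s.
Ksp = [Pb²⁺][F⁻]^2 = s · (2s)^2 = 4s^3
Ksp = 4 × (2.162×10⁻³)^3 = 4.0×10⁻⁸

Ksp = 4.0×10⁻⁸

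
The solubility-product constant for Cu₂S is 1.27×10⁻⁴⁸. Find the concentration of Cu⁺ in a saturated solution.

Cu₂S(s) ⇌ 2 Cu⁺(aq) + S²⁻(aq)
Call the molar solubility s, so that [Cu⁺] = 2s and [S²⁻] = s.
Ksp = [Cu⁺]^2[S²⁻] = (2s)^2 · s = 4s^3 = 1.27×10⁻⁴⁸
s = 6.82×10⁻¹⁷ M
[Cu⁺] = 2s = 1.36×10⁻¹⁶ M

1.36×10⁻¹⁶ M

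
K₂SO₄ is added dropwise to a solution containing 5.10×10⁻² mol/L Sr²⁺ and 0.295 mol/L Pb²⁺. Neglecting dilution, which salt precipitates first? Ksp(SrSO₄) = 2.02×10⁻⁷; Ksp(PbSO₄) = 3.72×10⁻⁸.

Precipitation begins when Q = Ksp.
For SrSO₄: [SO₄²⁻] = (Ksp/[Sr²⁺]) = 3.96×10⁻⁶ mol/L
For PbSO₄: [SO₄²⁻] = (Ksp/[Pb²⁺]) = 1.26×10⁻⁷ mol/L
The smaller threshold [SO₄²⁻] is reached first, so PbSO₄ precipitates first.

PbSO₄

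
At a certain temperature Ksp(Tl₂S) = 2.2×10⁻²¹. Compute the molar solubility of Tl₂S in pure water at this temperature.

8.2×10⁻⁸ M

Tl₂S(s) ⇌ 2 Tl⁺(aq) + S²⁻(aq)
Let s be the molar solubility. Then [Tl⁺] = 2s and [S²⁻] = s.
Ksp = [Tl⁺]^2[S²⁻] = (2s)^2 · s = 4s^3
4s^3 = 2.2×10⁻²¹  ⇒  s^3 = 5.5×10⁻²²
s = 8.2×10⁻⁸ M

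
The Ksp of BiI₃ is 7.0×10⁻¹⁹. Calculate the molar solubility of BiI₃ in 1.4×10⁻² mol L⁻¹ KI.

2.6×10⁻¹³ M

BiI₃(s) ⇌ Bi³⁺(aq) + 3 I⁻(aq)
The solution already contains I⁻ at 1.4×10⁻² mol L⁻¹. Let s be the molar solubility of BiI₃.
[I⁻] ≈ 1.4×10⁻² mol L⁻¹ (common ion dominates); [Bi³⁺] = s.
Ksp = [Bi³⁺][I⁻]^3 = s(1.4×10⁻²)^3
s = 7.0×10⁻¹⁹ / (1.4×10⁻²)^3 = 2.6×10⁻¹³
s = 2.6×10⁻¹³ mol L⁻¹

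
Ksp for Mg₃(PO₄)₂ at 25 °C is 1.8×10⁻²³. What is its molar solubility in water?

1.1×10⁻⁵ M

Mg₃(PO₄)₂(s) ⇌ 3 Mg²⁺(aq) + 2 PO₄³⁻(aq)
For each mole of Mg₃(PO₄)₂ that dissolves per liter, [Mg²⁺] = 3s and [PO₄³⁻] = 2s; let s denote this solubility.
Ksp = [Mg²⁺]^3[PO₄³⁻]^2 = (3s)^3 · (2s)^2 = 108s^5
108s^5 = 1.8×10⁻²³  ⇒  s^5 = 1.7×10⁻²⁵
s = 1.1×10⁻⁵ mol L⁻¹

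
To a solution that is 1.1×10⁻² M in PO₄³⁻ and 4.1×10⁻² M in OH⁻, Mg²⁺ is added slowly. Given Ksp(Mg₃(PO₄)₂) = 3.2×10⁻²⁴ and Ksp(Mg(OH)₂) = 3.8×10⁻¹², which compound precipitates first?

Precipitation begins when Q = Ksp.
For Mg₃(PO₄)₂: [Mg²⁺] = (Ksp/[PO₄³⁻]^2)^(1/3) = 3.0×10⁻⁷ M
For Mg(OH)₂: [Mg²⁺] = (Ksp/[OH⁻]^2) = 2.3×10⁻⁹ M
Mg(OH)₂ requires the lower [Mg²⁺], so it precipitates first.

Mg(OH)₂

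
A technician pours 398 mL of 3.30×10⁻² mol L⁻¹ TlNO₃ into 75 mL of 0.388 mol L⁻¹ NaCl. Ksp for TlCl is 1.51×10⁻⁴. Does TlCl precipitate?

Yes

After mixing, V = 398 mL + 75 mL = 473 mL.
[Tl⁺] = (3.30×10⁻²)(398)/473 = 2.78×10⁻² mol L⁻¹
[Cl⁻] = (0.388)(75)/473 = 6.15×10⁻² mol L⁻¹
Q = [Tl⁺][Cl⁻] = 1.71×10⁻³
Because Q > Ksp (1.71×10⁻³ vs 1.51×10⁻⁴), a precipitate of TlCl forms.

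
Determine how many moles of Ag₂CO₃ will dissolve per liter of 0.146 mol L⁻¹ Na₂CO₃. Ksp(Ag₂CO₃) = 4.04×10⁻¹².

2.63×10⁻⁶ M

Ag₂CO₃(s) ⇌ 2 Ag⁺(aq) + CO₃²⁻(aq)
Let s be the solubility of Ag₂CO₃ here. The common ion gives [CO₃²⁻] ≈ 0.146 mol L⁻¹, and [Ag⁺] = 2s.
Ksp = [Ag⁺]^2[CO₃²⁻] = (2s)^2(0.146)
(2s)^2 = 4.04×10⁻¹² / (0.146) = 2.77×10⁻¹¹
s = 2.63×10⁻⁶ mol L⁻¹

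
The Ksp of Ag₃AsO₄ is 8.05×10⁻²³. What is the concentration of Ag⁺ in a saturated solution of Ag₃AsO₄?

Ag₃AsO₄(s) ⇌ 3 Ag⁺(aq) + AsO₄³⁻(aq)
For each mole of Ag₃AsO₄ that dissolves per liter, [Ag⁺] = 3s and [AsO₄³⁻] = s; let s denote this solubility.
Ksp = [Ag⁺]^3[AsO₄³⁻] = (3s)^3 · s = 27s^4 = 8.05×10⁻²³
s = 1.31×10⁻⁶ mol L⁻¹
[Ag⁺] = 3s = 3.94×10⁻⁶ mol L⁻¹

3.94×10⁻⁶ M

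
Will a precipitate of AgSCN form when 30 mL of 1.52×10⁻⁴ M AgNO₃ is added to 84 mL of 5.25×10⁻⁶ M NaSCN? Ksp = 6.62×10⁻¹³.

Yes

After mixing, V = 30 mL + 84 mL = 114 mL.
[Ag⁺] = (1.52×10⁻⁴)(30)/114 = 4.00×10⁻⁵ M
[SCN⁻] = (5.25×10⁻⁶)(84)/114 = 3.87×10⁻⁶ M
Q = [Ag⁺][SCN⁻] = 1.55×10⁻¹⁰
Since Q (1.55×10⁻¹⁰) exceeds Ksp (6.62×10⁻¹³), AgSCN will precipitate.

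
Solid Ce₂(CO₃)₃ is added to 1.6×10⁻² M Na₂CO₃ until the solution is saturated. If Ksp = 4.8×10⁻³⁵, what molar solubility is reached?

Ce₂(CO₃)₃(s) ⇌ 2 Ce³⁺(aq) + 3 CO₃²⁻(aq)
The solution already contains CO₃²⁻ at 1.6×10⁻² M. Let s be the molar solubility of Ce₂(CO₃)₃.
[CO₃²⁻] ≈ 1.6×10⁻² M (common ion dominates); [Ce³⁺] = 2s.
Ksp = [Ce³⁺]^2[CO₃²⁻]^3 = (2s)^2(1.6×10⁻²)^3
(2s)^2 = 4.8×10⁻³⁵ / (1.6×10⁻²)^3 = 1.2×10⁻²⁹
s = 1.7×10⁻¹⁵ M

1.7×10⁻¹⁵ M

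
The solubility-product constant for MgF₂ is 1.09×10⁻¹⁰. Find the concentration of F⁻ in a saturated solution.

MgF₂(s) ⇌ Mg²⁺(aq) + 2 F⁻(aq)
With molar solubility s: [Mg²⁺] = s, [F⁻] = 2s.
Ksp = [Mg²⁺][F⁻]^2 = s · (2s)^2 = 4s^3 = 1.09×10⁻¹⁰
s = 3.01×10⁻⁴ mol L⁻¹
[F⁻] = 2s = 6.02×10⁻⁴ mol L⁻¹

6.02×10⁻⁴ M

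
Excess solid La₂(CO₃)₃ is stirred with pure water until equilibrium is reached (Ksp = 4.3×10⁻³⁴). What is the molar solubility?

La₂(CO₃)₃(s) ⇌ 2 La³⁺(aq) + 3 CO₃²⁻(aq)
Call the molar solubility s, so that [La³⁺] = 2s and [CO₃²⁻] = 3s.
Ksp = [La³⁺]^2[CO₃²⁻]^3 = (2s)^2 · (3s)^3 = 108s^5
108s^5 = 4.3×10⁻³⁴  ⇒  s^5 = 4.0×10⁻³⁶
Taking the 5th root, s = 8.3×10⁻⁸ mol/L.

8.3×10⁻⁸ M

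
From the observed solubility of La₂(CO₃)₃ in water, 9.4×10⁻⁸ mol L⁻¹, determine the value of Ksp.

La₂(CO₃)₃(s) ⇌ 2 La³⁺(aq) + 3 CO₃²⁻(aq)
If s mol/L of La₂(CO₃)₃ dissolves, [La³⁺] = 2s and [CO₃²⁻] = 3s.
Ksp = [La³⁺]^2[CO₃²⁻]^3 = (2s)^2 · (3s)^3 = 108s^5
Ksp = 108 × (9.4×10⁻⁸)^5 = 7.9×10⁻³⁴

Ksp = 7.9×10⁻³⁴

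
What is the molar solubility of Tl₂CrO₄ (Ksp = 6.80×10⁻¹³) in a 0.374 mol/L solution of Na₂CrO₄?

Tl₂CrO₄(s) ⇌ 2 Tl⁺(aq) + CrO₄²⁻(aq)
The solution already contains CrO₄²⁻ at 0.374 mol/L. Let s be the molar solubility of Tl₂CrO₄.
[CrO₄²⁻] ≈ 0.374 mol/L (common ion dominates); [Tl⁺] = 2s.
Ksp = [Tl⁺]^2[CrO₄²⁻] = (2s)^2(0.374)
(2s)^2 = 6.80×10⁻¹³ / (0.374) = 1.82×10⁻¹²
s = 6.74×10⁻⁷ mol/L

6.74×10⁻⁷ M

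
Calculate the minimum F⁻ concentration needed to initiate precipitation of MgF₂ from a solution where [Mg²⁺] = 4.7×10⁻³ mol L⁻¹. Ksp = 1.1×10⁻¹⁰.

1.5×10⁻⁴ M

Precipitation begins when Q = Ksp.
MgF₂(s) ⇌ Mg²⁺(aq) + 2 F⁻(aq)
Ksp = [Mg²⁺][F⁻]^2 = [F⁻]^2(4.7×10⁻³)
[F⁻]^2 = 1.1×10⁻¹⁰ / (4.7×10⁻³) = 2.3×10⁻⁸
[F⁻] = 1.5×10⁻⁴ mol L⁻¹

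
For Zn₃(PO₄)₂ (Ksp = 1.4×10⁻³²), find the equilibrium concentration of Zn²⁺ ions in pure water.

5.0×10⁻⁷ M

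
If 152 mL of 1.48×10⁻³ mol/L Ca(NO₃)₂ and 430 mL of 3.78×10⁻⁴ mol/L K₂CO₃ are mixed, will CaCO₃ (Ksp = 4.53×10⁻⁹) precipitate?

Yes

After mixing, V = 152 mL + 430 mL = 582 mL.
[Ca²⁺] = (1.48×10⁻³)(152)/582 = 3.87×10⁻⁴ mol/L
[CO₃²⁻] = (3.78×10⁻⁴)(430)/582 = 2.79×10⁻⁴ mol/L
Q = [Ca²⁺][CO₃²⁻] = 1.08×10⁻⁷
Q = 1.08×10⁻⁷ > Ksp = 4.53×10⁻⁹, so the solution is supersaturated and CaCO₃ precipitates.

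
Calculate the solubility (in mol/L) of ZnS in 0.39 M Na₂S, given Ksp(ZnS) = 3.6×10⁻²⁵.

9.2×10⁻²⁵ M

ZnS(s) ⇌ Zn²⁺(aq) + S²⁻(aq)
With S²⁻ already at 0.39 M and s small, take [S²⁻] ≈ 0.39 M and [Zn²⁺] = s.
Ksp = [Zn²⁺][S²⁻] = s(0.39)
s = 3.6×10⁻²⁵ / (0.39) = 9.2×10⁻²⁵
s = 9.2×10⁻²⁵ M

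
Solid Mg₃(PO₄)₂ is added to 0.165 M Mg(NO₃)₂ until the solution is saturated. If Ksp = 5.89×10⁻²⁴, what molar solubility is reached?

1.81×10⁻¹¹ M

Mg₃(PO₄)₂(s) ⇌ 3 Mg²⁺(aq) + 2 PO₄³⁻(aq)
Let s be the solubility of Mg₃(PO₄)₂ here. The common ion gives [Mg²⁺] ≈ 0.165 M, and [PO₄³⁻] = 2s.
Ksp = [Mg²⁺]^3[PO₄³⁻]^2 = (0.165)^3(2s)^2
(2s)^2 = 5.89×10⁻²⁴ / (0.165)^3 = 1.31×10⁻²¹
s = 1.81×10⁻¹¹ M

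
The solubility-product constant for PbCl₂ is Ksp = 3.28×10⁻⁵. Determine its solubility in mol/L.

PbCl₂(s) ⇌ Pb²⁺(aq) + 2 Cl⁻(aq)
If s mol/L of PbCl₂ dissolves, [Pb²⁺] = s and [Cl⁻] = 2s.
Ksp = [Pb²⁺][Cl⁻]^2 = s · (2s)^2 = 4s^3
4s^3 = 3.28×10⁻⁵  ⇒  s^3 = 8.20×10⁻⁶
Taking the 3rd root, s = 2.02×10⁻² mol L⁻¹.

2.02×10⁻² M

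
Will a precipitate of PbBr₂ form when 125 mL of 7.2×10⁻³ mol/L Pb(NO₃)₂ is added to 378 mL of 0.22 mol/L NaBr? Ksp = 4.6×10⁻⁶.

Yes

After mixing, V = 125 mL + 378 mL = 503 mL.
[Pb²⁺] = (7.2×10⁻³)(125)/503 = 1.8×10⁻³ mol/L
[Br⁻] = (0.22)(378)/503 = 0.17 mol/L
Q = [Pb²⁺][Br⁻]^2 = 4.9×10⁻⁵
Because Q > Ksp (4.9×10⁻⁵ vs 4.6×10⁻⁶), a precipitate of PbBr₂ forms.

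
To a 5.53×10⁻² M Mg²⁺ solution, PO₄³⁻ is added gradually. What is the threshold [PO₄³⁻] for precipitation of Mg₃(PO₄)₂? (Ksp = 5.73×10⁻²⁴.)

Precipitation of each salt begins when its ion product equals Ksp.
Mg₃(PO₄)₂(s) ⇌ 3 Mg²⁺(aq) + 2 PO₄³⁻(aq)
Ksp = [Mg²⁺]^3[PO₄³⁻]^2 = [PO₄³⁻]^2(5.53×10⁻²)^3
[PO₄³⁻]^2 = 5.73×10⁻²⁴ / (5.53×10⁻²)^3 = 3.39×10⁻²⁰
[PO₄³⁻] = 1.84×10⁻¹⁰ M

1.84×10⁻¹⁰ M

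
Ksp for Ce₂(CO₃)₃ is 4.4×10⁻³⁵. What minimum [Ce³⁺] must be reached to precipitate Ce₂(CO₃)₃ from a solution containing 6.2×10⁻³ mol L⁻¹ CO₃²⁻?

1.4×10⁻¹⁴ M

A salt starts to precipitate once the ion product Q reaches its Ksp.
Ce₂(CO₃)₃(s) ⇌ 2 Ce³⁺(aq) + 3 CO₃²⁻(aq)
Ksp = [Ce³⁺]^2[CO₃²⁻]^3 = [Ce³⁺]^2(6.2×10⁻³)^3
[Ce³⁺]^2 = 4.4×10⁻³⁵ / (6.2×10⁻³)^3 = 1.8×10⁻²⁸
[Ce³⁺] = 1.4×10⁻¹⁴ mol L⁻¹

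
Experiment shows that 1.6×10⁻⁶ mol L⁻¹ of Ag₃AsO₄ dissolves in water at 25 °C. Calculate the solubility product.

Ag₃AsO₄(s) ⇌ 3 Ag⁺(aq) + AsO₄³⁻(aq)
For each mole of Ag₃AsO₄ that dissolves per liter, [Ag⁺] = 3s and [AsO₄³⁻] = s; let s denote this solubility.
Ksp = [Ag⁺]^3[AsO₄³⁻] = (3s)^3 · s = 27s^4
Ksp = 27 × (1.6×10⁻⁶)^4 = 1.8×10⁻²²

Ksp = 1.8×10⁻²²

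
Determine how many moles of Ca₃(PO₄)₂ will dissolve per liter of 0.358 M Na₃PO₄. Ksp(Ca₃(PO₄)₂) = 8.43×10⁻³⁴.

6.25×10⁻¹² M

Ca₃(PO₄)₂(s) ⇌ 3 Ca²⁺(aq) + 2 PO₄³⁻(aq)
Let s be the solubility of Ca₃(PO₄)₂ here. The common ion gives [PO₄³⁻] ≈ 0.358 M, and [Ca²⁺] = 3s.
Ksp = [Ca²⁺]^3[PO₄³⁻]^2 = (3s)^3(0.358)^2
(3s)^3 = 8.43×10⁻³⁴ / (0.358)^2 = 6.58×10⁻³³
s = 6.25×10⁻¹² M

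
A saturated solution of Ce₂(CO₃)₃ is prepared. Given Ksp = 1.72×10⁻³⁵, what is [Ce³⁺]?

8.74×10⁻⁸ M

Ce₂(CO₃)₃(s) ⇌ 2 Ce³⁺(aq) + 3 CO₃²⁻(aq)
If s mol/L of Ce₂(CO₃)₃ dissolves, [Ce³⁺] = 2s and [CO₃²⁻] = 3s.
Ksp = [Ce³⁺]^2[CO₃²⁻]^3 = (2s)^2 · (3s)^3 = 108s^5 = 1.72×10⁻³⁵
s = 4.37×10⁻⁸ mol L⁻¹
[Ce³⁺] = 2s = 8.74×10⁻⁸ mol L⁻¹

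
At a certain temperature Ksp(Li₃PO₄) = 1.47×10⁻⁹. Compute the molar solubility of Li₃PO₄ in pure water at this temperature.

2.72×10⁻³ M

Li₃PO₄(s) ⇌ 3 Li⁺(aq) + PO₄³⁻(aq)
Call the molar solubility s, so that [Li⁺] = 3s and [PO₄³⁻] = s.
Ksp = [Li⁺]^3[PO₄³⁻] = (3s)^3 · s = 27s^4
27s^4 = 1.47×10⁻⁹  ⇒  s^4 = 5.44×10⁻¹¹
s = 2.72×10⁻³ M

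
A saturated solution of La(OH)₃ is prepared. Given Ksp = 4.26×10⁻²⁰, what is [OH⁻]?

La(OH)₃(s) ⇌ La³⁺(aq) + 3 OH⁻(aq)
Call the molar solubility s, so that [La³⁺] = s and [OH⁻] = 3s.
Ksp = [La³⁺][OH⁻]^3 = s · (3s)^3 = 27s^4 = 4.26×10⁻²⁰
s = 6.30×10⁻⁶ mol L⁻¹
[OH⁻] = 3s = 1.89×10⁻⁵ mol L⁻¹

1.89×10⁻⁵ M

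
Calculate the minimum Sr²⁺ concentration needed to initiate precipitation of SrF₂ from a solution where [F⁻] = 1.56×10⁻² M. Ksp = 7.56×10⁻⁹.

The threshold for precipitation is Q = Ksp.
SrF₂(s) ⇌ Sr²⁺(aq) + 2 F⁻(aq)
Ksp = [Sr²⁺][F⁻]^2 = [Sr²⁺](1.56×10⁻²)^2
[Sr²⁺] = 7.56×10⁻⁹ / (1.56×10⁻²)^2 = 3.11×10⁻⁵
[Sr²⁺] = 3.11×10⁻⁵ M

3.11×10⁻⁵ M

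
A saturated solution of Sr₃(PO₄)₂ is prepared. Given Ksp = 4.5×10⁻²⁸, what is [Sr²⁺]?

Sr₃(PO₄)₂(s) ⇌ 3 Sr²⁺(aq) + 2 PO₄³⁻(aq)
If s mol/L of Sr₃(PO₄)₂ dissolves, [Sr²⁺] = 3s and [PO₄³⁻] = 2s.
Ksp = [Sr²⁺]^3[PO₄³⁻]^2 = (3s)^3 · (2s)^2 = 108s^5 = 4.5×10⁻²⁸
s = 1.3×10⁻⁶ M
[Sr²⁺] = 3s = 4.0×10⁻⁶ M

4.0×10⁻⁶ M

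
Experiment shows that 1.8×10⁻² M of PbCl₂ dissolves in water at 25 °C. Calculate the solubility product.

PbCl₂(s) ⇌ Pb²⁺(aq) + 2 Cl⁻(aq)
With molar solubility s: [Pb²⁺] = s, [Cl⁻] = 2s.
Ksp = [Pb²⁺][Cl⁻]^2 = s · (2s)^2 = 4s^3
Ksp = 4 × (1.8×10⁻²)^3 = 2.3×10⁻⁵

Ksp = 2.3×10⁻⁵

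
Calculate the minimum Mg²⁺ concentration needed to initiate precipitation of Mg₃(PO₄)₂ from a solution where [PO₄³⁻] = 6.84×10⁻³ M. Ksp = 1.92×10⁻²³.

7.43×10⁻⁷ M

A salt starts to precipitate once the ion product Q reaches its Ksp.
Mg₃(PO₄)₂(s) ⇌ 3 Mg²⁺(aq) + 2 PO₄³⁻(aq)
Ksp = [Mg²⁺]^3[PO₄³⁻]^2 = [Mg²⁺]^3(6.84×10⁻³)^2
[Mg²⁺]^3 = 1.92×10⁻²³ / (6.84×10⁻³)^2 = 4.10×10⁻¹⁹
[Mg²⁺] = 7.43×10⁻⁷ M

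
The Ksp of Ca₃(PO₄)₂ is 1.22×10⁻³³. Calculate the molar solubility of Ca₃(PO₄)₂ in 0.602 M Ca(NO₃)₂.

Ca₃(PO₄)₂(s) ⇌ 3 Ca²⁺(aq) + 2 PO₄³⁻(aq)
Ca²⁺ is already present at 0.602 M. If s mol/L of Ca₃(PO₄)₂ dissolves, [PO₄³⁻] = 2s while [Ca²⁺] ≈ 0.602 M.
Ksp = [Ca²⁺]^3[PO₄³⁻]^2 = (0.602)^3(2s)^2
(2s)^2 = 1.22×10⁻³³ / (0.602)^3 = 5.59×10⁻³³
s = 3.74×10⁻¹⁷ M

3.74×10⁻¹⁷ M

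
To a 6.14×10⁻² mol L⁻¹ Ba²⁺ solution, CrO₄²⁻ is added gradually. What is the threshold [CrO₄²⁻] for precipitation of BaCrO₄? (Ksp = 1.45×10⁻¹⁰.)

2.36×10⁻⁹ M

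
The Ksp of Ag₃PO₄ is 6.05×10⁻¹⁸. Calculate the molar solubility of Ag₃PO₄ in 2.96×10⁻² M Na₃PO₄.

Ag₃PO₄(s) ⇌ 3 Ag⁺(aq) + PO₄³⁻(aq)
With PO₄³⁻ already at 2.96×10⁻² M and s small, take [PO₄³⁻] ≈ 2.96×10⁻² M and [Ag⁺] = 3s.
Ksp = [Ag⁺]^3[PO₄³⁻] = (3s)^3(2.96×10⁻²)
(3s)^3 = 6.05×10⁻¹⁸ / (2.96×10⁻²) = 2.04×10⁻¹⁶
s = 1.96×10⁻⁶ M

1.96×10⁻⁶ M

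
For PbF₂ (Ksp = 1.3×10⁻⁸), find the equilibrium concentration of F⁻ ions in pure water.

PbF₂(s) ⇌ Pb²⁺(aq) + 2 F⁻(aq)
If s mol/L of PbF₂ dissolves, [Pb²⁺] = s and [F⁻] = 2s.
Ksp = [Pb²⁺][F⁻]^2 = s · (2s)^2 = 4s^3 = 1.3×10⁻⁸
s = 1.5×10⁻³ mol/L
[F⁻] = 2s = 3.0×10⁻³ mol/L

3.0×10⁻³ M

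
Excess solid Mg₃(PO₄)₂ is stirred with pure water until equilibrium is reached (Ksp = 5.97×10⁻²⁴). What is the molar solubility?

8.88×10⁻⁶ M

Mg₃(PO₄)₂(s) ⇌ 3 Mg²⁺(aq) + 2 PO₄³⁻(aq)
If s mol/L of Mg₃(PO₄)₂ dissolves, [Mg²⁺] = 3s and [PO₄³⁻] = 2s.
Ksp = [Mg²⁺]^3[PO₄³⁻]^2 = (3s)^3 · (2s)^2 = 108s^5
108s^5 = 5.97×10⁻²⁴  ⇒  s^5 = 5.53×10⁻²⁶
s = (5.53×10⁻²⁶)^(1/5) = 8.88×10⁻⁶ mol/L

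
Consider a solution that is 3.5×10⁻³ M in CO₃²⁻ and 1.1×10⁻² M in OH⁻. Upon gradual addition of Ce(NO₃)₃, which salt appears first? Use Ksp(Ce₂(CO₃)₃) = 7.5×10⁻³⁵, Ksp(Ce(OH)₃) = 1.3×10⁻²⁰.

Ce(OH)₃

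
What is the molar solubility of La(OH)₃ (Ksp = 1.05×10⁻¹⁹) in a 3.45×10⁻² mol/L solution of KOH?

2.56×10⁻¹⁵ M

La(OH)₃(s) ⇌ La³⁺(aq) + 3 OH⁻(aq)
Let s be the solubility of La(OH)₃ here. The common ion gives [OH⁻] ≈ 3.45×10⁻² mol/L, and [La³⁺] = s.
Ksp = [La³⁺][OH⁻]^3 = s(3.45×10⁻²)^3
s = 1.05×10⁻¹⁹ / (3.45×10⁻²)^3 = 2.56×10⁻¹⁵
s = 2.56×10⁻¹⁵ mol/L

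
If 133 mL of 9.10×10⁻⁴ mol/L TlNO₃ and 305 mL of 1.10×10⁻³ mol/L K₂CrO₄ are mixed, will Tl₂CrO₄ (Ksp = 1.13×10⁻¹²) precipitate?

Yes

After mixing, V = 133 mL + 305 mL = 438 mL.
[Tl⁺] = (9.10×10⁻⁴)(133)/438 = 2.76×10⁻⁴ mol/L
[CrO₄²⁻] = (1.10×10⁻³)(305)/438 = 7.66×10⁻⁴ mol/L
Q = [Tl⁺]^2[CrO₄²⁻] = 5.85×10⁻¹¹
Since Q (5.85×10⁻¹¹) exceeds Ksp (1.13×10⁻¹²), Tl₂CrO₄ will precipitate.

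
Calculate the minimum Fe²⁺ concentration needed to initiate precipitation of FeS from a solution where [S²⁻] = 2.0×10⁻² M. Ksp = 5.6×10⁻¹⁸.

2.8×10⁻¹⁶ M

Precipitation of each salt begins when its ion product equals Ksp.
FeS(s) ⇌ Fe²⁺(aq) + S²⁻(aq)
Ksp = [Fe²⁺][S²⁻] = [Fe²⁺](2.0×10⁻²)
[Fe²⁺] = 5.6×10⁻¹⁸ / (2.0×10⁻²) = 2.8×10⁻¹⁶
[Fe²⁺] = 2.8×10⁻¹⁶ M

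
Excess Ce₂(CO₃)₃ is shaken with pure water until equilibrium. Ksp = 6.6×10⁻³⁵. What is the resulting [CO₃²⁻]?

1.7×10⁻⁷ M

Ce₂(CO₃)₃(s) ⇌ 2 Ce³⁺(aq) + 3 CO₃²⁻(aq)
For each mole of Ce₂(CO₃)₃ that dissolves per liter, [Ce³⁺] = 2s and [CO₃²⁻] = 3s; let s denote this solubility.
Ksp = [Ce³⁺]^2[CO₃²⁻]^3 = (2s)^2 · (3s)^3 = 108s^5 = 6.6×10⁻³⁵
s = 5.7×10⁻⁸ M
[CO₃²⁻] = 3s = 1.7×10⁻⁷ M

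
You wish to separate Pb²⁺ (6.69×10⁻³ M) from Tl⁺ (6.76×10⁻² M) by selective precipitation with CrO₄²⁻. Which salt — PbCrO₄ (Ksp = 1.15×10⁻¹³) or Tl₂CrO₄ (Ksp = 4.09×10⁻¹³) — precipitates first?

Each salt precipitates once Q = Ksp for that salt.
For PbCrO₄: [CrO₄²⁻] = (Ksp/[Pb²⁺]) = 1.72×10⁻¹¹ M
For Tl₂CrO₄: [CrO₄²⁻] = (Ksp/[Tl⁺]^2) = 8.95×10⁻¹¹ M
PbCrO₄ requires the lower [CrO₄²⁻], so it precipitates first.

PbCrO₄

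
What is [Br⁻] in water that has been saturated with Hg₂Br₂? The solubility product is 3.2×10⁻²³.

4.0×10⁻⁸ M

Hg₂Br₂(s) ⇌ Hg₂²⁺(aq) + 2 Br⁻(aq)
With molar solubility s: [Hg₂²⁺] = s, [Br⁻] = 2s.
Ksp = [Hg₂²⁺][Br⁻]^2 = s · (2s)^2 = 4s^3 = 3.2×10⁻²³
s = 2.0×10⁻⁸ M
[Br⁻] = 2s = 4.0×10⁻⁸ M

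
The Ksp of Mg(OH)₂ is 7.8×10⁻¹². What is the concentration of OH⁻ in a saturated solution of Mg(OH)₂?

Mg(OH)₂(s) ⇌ Mg²⁺(aq) + 2 OH⁻(aq)
If s mol/L of Mg(OH)₂ dissolves, [Mg²⁺] = s and [OH⁻] = 2s.
Ksp = [Mg²⁺][OH⁻]^2 = s · (2s)^2 = 4s^3 = 7.8×10⁻¹²
s = 1.2×10⁻⁴ mol L⁻¹
[OH⁻] = 2s = 2.5×10⁻⁴ mol L⁻¹

2.5×10⁻⁴ M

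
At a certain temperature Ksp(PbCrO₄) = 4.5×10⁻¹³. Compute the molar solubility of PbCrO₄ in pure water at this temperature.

PbCrO₄(s) ⇌ Pb²⁺(aq) + CrO₄²⁻(aq)
Let s be the molar solubility. Then [Pb²⁺] = s and [CrO₄²⁻] = s.
Ksp = [Pb²⁺][CrO₄²⁻] = s · s = s^2
s^2 = 4.5×10⁻¹³
Taking the 2nd root, s = 6.7×10⁻⁷ mol/L.

6.7×10⁻⁷ M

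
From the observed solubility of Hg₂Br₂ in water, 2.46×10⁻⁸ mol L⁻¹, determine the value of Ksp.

Hg₂Br₂(s) ⇌ Hg₂²⁺(aq) + 2 Br⁻(aq)
Call the molar solubility s, so that [Hg₂²⁺] = s and [Br⁻] = 2s.
Ksp = [Hg₂²⁺][Br⁻]^2 = s · (2s)^2 = 4s^3
Ksp = 4 × (2.46×10⁻⁸)^3 = 5.95×10⁻²³

Ksp = 5.95×10⁻²³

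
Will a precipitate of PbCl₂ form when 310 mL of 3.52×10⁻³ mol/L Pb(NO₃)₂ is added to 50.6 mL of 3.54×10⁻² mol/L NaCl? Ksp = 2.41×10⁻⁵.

No

After mixing, V = 310 mL + 50.6 mL = 360.6 mL.
[Pb²⁺] = (3.52×10⁻³)(310)/360.6 = 3.03×10⁻³ mol/L
[Cl⁻] = (3.54×10⁻²)(50.6)/360.6 = 4.97×10⁻³ mol/L
Q = [Pb²⁺][Cl⁻]^2 = 7.47×10⁻⁸
Q = 7.47×10⁻⁸ < Ksp = 2.41×10⁻⁵, so the solution is unsaturated and no precipitate forms.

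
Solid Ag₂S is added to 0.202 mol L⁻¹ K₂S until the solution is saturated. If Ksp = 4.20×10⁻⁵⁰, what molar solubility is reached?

2.28×10⁻²⁵ M

Ag₂S(s) ⇌ 2 Ag⁺(aq) + S²⁻(aq)
With S²⁻ already at 0.202 mol L⁻¹ and s small, take [S²⁻] ≈ 0.202 mol L⁻¹ and [Ag⁺] = 2s.
Ksp = [Ag⁺]^2[S²⁻] = (2s)^2(0.202)
(2s)^2 = 4.20×10⁻⁵⁰ / (0.202) = 2.08×10⁻⁴⁹
s = 2.28×10⁻²⁵ mol L⁻¹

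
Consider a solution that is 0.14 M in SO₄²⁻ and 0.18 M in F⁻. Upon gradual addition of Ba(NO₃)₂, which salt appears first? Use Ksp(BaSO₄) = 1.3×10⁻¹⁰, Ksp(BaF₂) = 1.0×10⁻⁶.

BaSO₄

Precipitation of each salt begins when its ion product equals Ksp.
For BaSO₄: [Ba²⁺] = (Ksp/[SO₄²⁻]) = 9.3×10⁻¹⁰ M
For BaF₂: [Ba²⁺] = (Ksp/[F⁻]^2) = 3.1×10⁻⁵ M
BaSO₄ requires the lower [Ba²⁺], so it precipitates first.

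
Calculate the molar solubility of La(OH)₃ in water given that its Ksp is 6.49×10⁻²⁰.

7.00×10⁻⁶ M

La(OH)₃(s) ⇌ La³⁺(aq) + 3 OH⁻(aq)
For each mole of La(OH)₃ that dissolves per liter, [La³⁺] = s and [OH⁻] = 3s; let s denote this solubility.
Ksp = [La³⁺][OH⁻]^3 = s · (3s)^3 = 27s^4
27s^4 = 6.49×10⁻²⁰  ⇒  s^4 = 2.40×10⁻²¹
Taking the 4th root, s = 7.00×10⁻⁶ mol/L.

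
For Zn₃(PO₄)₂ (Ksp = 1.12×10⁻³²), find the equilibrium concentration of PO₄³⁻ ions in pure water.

3.19×10⁻⁷ M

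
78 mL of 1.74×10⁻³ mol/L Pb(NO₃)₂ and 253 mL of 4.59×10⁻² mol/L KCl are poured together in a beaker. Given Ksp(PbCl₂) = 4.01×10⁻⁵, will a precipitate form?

No

Total volume after mixing = 78 + 253 = 331 mL.
[Pb²⁺] = (1.74×10⁻³)(78)/331 = 4.10×10⁻⁴ mol/L
[Cl⁻] = (4.59×10⁻²)(253)/331 = 3.51×10⁻² mol/L
Q = [Pb²⁺][Cl⁻]^2 = 5.05×10⁻⁷
Q = 5.05×10⁻⁷ < Ksp = 4.01×10⁻⁵, so the solution is unsaturated and no precipitate forms.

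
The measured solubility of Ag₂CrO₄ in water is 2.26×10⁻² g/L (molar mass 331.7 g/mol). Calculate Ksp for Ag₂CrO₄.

Molar solubility s = (2.26×10⁻² g/L) / (331.7 g/mol) = 6.8134×10⁻⁵ mol/L
Ag₂CrO₄(s) ⇌ 2 Ag⁺(aq) + CrO₄²⁻(aq)
If s mol/L of Ag₂CrO₄ dissolves, [Ag⁺] = 2s and [CrO₄²⁻] = s.
Ksp = [Ag⁺]^2[CrO₄²⁻] = (2s)^2 · s = 4s^3
Ksp = 4 × (6.8134×10⁻⁵)^3 = 1.27×10⁻¹²

Ksp = 1.27×10⁻¹²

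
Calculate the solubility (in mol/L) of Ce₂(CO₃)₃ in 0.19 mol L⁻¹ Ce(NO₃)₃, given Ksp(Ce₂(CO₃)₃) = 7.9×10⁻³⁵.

4.3×10⁻¹² M

Ce₂(CO₃)₃(s) ⇌ 2 Ce³⁺(aq) + 3 CO₃²⁻(aq)
Ce³⁺ is already present at 0.19 mol L⁻¹. If s mol/L of Ce₂(CO₃)₃ dissolves, [CO₃²⁻] = 3s while [Ce³⁺] ≈ 0.19 mol L⁻¹.
Ksp = [Ce³⁺]^2[CO₃²⁻]^3 = (0.19)^2(3s)^3
(3s)^3 = 7.9×10⁻³⁵ / (0.19)^2 = 2.2×10⁻³³
s = 4.3×10⁻¹² mol L⁻¹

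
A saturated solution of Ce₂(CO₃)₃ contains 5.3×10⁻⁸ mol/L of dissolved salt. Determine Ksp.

Ksp = 4.5×10⁻³⁵

Ce₂(CO₃)₃(s) ⇌ 2 Ce³⁺(aq) + 3 CO₃²⁻(aq)
Call the molar solubility s, so that [Ce³⁺] = 2s and [CO₃²⁻] = 3s.
Ksp = [Ce³⁺]^2[CO₃²⁻]^3 = (2s)^2 · (3s)^3 = 108s^5
Ksp = 108 × (5.3×10⁻⁸)^5 = 4.5×10⁻³⁵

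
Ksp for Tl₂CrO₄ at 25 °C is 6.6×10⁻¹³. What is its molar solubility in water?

5.5×10⁻⁵ M

Tl₂CrO₄(s) ⇌ 2 Tl⁺(aq) + CrO₄²⁻(aq)
With molar solubility s: [Tl⁺] = 2s, [CrO₄²⁻] = s.
Ksp = [Tl⁺]^2[CrO₄²⁻] = (2s)^2 · s = 4s^3
4s^3 = 6.6×10⁻¹³  ⇒  s^3 = 1.7×10⁻¹³
s = (1.7×10⁻¹³)^(1/3) = 5.5×10⁻⁵ M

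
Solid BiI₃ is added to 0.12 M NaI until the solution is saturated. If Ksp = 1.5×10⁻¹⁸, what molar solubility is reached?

BiI₃(s) ⇌ Bi³⁺(aq) + 3 I⁻(aq)
Let s be the solubility of BiI₃ here. The common ion gives [I⁻] ≈ 0.12 M, and [Bi³⁺] = s.
Ksp = [Bi³⁺][I⁻]^3 = s(0.12)^3
s = 1.5×10⁻¹⁸ / (0.12)^3 = 8.7×10⁻¹⁶
s = 8.7×10⁻¹⁶ M

8.7×10⁻¹⁶ M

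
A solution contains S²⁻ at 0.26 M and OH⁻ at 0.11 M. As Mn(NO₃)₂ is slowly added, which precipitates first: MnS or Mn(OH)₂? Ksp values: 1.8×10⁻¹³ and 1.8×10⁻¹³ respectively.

MnS

The threshold for precipitation is Q = Ksp.
For MnS: [Mn²⁺] = (Ksp/[S²⁻]) = 6.9×10⁻¹³ M
For Mn(OH)₂: [Mn²⁺] = (Ksp/[OH⁻]^2) = 1.5×10⁻¹¹ M
MnS requires the lower [Mn²⁺], so it precipitates first.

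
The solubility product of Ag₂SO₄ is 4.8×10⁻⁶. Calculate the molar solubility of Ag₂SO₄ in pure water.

Ag₂SO₄(s) ⇌ 2 Ag⁺(aq) + SO₄²⁻(aq)
Call the molar solubility s, so that [Ag⁺] = 2s and [SO₄²⁻] = s.
Ksp = [Ag⁺]^2[SO₄²⁻] = (2s)^2 · s = 4s^3
4s^3 = 4.8×10⁻⁶  ⇒  s^3 = 1.2×10⁻⁶
Taking the 3rd root, s = 1.1×10⁻² mol/L.

1.1×10⁻² M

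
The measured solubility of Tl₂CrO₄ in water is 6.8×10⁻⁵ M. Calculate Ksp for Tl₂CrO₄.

Ksp = 1.3×10⁻¹²

Tl₂CrO₄(s) ⇌ 2 Tl⁺(aq) + CrO₄²⁻(aq)
Let s be the molar solubility. Then [Tl⁺] = 2s and [CrO₄²⁻] = s.
Ksp = [Tl⁺]^2[CrO₄²⁻] = (2s)^2 · s = 4s^3
Ksp = 4 × (6.8×10⁻⁵)^3 = 1.3×10⁻¹²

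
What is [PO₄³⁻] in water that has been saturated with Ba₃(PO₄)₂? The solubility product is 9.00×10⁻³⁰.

1.22×10⁻⁶ M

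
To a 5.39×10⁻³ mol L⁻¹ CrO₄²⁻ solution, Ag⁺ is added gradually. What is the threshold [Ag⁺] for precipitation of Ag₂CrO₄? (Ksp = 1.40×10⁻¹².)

1.61×10⁻⁵ M

A salt starts to precipitate once the ion product Q reaches its Ksp.
Ag₂CrO₄(s) ⇌ 2 Ag⁺(aq) + CrO₄²⁻(aq)
Ksp = [Ag⁺]^2[CrO₄²⁻] = [Ag⁺]^2(5.39×10⁻³)
[Ag⁺]^2 = 1.40×10⁻¹² / (5.39×10⁻³) = 2.60×10⁻¹⁰
[Ag⁺] = 1.61×10⁻⁵ mol L⁻¹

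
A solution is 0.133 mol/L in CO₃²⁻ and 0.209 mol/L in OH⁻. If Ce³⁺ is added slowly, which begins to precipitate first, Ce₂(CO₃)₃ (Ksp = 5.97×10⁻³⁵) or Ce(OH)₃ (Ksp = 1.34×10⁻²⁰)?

Ce(OH)₃

The threshold for precipitation is Q = Ksp.
For Ce₂(CO₃)₃: [Ce³⁺] = (Ksp/[CO₃²⁻]^3)^(1/2) = 1.59×10⁻¹⁶ mol/L
For Ce(OH)₃: [Ce³⁺] = (Ksp/[OH⁻]^3) = 1.47×10⁻¹⁸ mol/L
Ce(OH)₃ requires the lower [Ce³⁺], so it precipitates first.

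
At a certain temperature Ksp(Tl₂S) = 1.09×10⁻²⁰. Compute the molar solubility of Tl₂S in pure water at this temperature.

1.40×10⁻⁷ M

Tl₂S(s) ⇌ 2 Tl⁺(aq) + S²⁻(aq)
Call the molar solubility s, so that [Tl⁺] = 2s and [S²⁻] = s.
Ksp = [Tl⁺]^2[S²⁻] = (2s)^2 · s = 4s^3
4s^3 = 1.09×10⁻²⁰  ⇒  s^3 = 2.73×10⁻²¹
s = 1.40×10⁻⁷ mol L⁻¹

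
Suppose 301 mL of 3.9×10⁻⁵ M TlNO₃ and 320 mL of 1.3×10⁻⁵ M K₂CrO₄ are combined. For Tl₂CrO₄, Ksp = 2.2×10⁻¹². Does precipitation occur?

No

After mixing, V = 301 mL + 320 mL = 621 mL.
[Tl⁺] = (3.9×10⁻⁵)(301)/621 = 1.9×10⁻⁵ M
[CrO₄²⁻] = (1.3×10⁻⁵)(320)/621 = 6.7×10⁻⁶ M
Q = [Tl⁺]^2[CrO₄²⁻] = 2.4×10⁻¹⁵
Q < Ksp (2.4×10⁻¹⁵ vs 2.2×10⁻¹²); the solution remains unsaturated and no precipitate forms.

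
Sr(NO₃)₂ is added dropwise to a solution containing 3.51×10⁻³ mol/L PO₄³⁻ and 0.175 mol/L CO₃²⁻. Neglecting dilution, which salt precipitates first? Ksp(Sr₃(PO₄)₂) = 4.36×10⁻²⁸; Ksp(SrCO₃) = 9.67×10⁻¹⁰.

SrCO₃

A salt starts to precipitate once the ion product Q reaches its Ksp.
For Sr₃(PO₄)₂: [Sr²⁺] = (Ksp/[PO₄³⁻]^2)^(1/3) = 3.28×10⁻⁸ mol/L
For SrCO₃: [Sr²⁺] = (Ksp/[CO₃²⁻]) = 5.53×10⁻⁹ mol/L
SrCO₃ requires the lower [Sr²⁺], so it precipitates first.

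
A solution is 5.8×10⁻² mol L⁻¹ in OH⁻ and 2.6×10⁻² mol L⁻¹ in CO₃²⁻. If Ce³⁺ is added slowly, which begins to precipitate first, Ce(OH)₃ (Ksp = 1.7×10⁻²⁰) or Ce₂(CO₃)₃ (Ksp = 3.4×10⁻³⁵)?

Precipitation begins when Q = Ksp.
For Ce(OH)₃: [Ce³⁺] = (Ksp/[OH⁻]^3) = 8.7×10⁻¹⁷ mol L⁻¹
For Ce₂(CO₃)₃: [Ce³⁺] = (Ksp/[CO₃²⁻]^3)^(1/2) = 1.4×10⁻¹⁵ mol L⁻¹
Since Ce(OH)₃ needs less Ce³⁺ to reach saturation, it precipitates first.

Ce(OH)₃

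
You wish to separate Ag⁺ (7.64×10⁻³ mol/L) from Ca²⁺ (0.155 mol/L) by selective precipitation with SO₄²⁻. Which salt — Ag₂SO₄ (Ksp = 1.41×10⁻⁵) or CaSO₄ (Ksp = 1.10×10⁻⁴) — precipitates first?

Each salt precipitates once Q = Ksp for that salt.
For Ag₂SO₄: [SO₄²⁻] = (Ksp/[Ag⁺]^2) = 0.242 mol/L
For CaSO₄: [SO₄²⁻] = (Ksp/[Ca²⁺]) = 7.10×10⁻⁴ mol/L
Since CaSO₄ needs less SO₄²⁻ to reach saturation, it precipitates first.

CaSO₄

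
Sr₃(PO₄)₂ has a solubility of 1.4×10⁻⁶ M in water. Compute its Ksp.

Ksp = 5.8×10⁻²⁸

Sr₃(PO₄)₂(s) ⇌ 3 Sr²⁺(aq) + 2 PO₄³⁻(aq)
With molar solubility s: [Sr²⁺] = 3s, [PO₄³⁻] = 2s.
Ksp = [Sr²⁺]^3[PO₄³⁻]^2 = (3s)^3 · (2s)^2 = 108s^5
Ksp = 108 × (1.4×10⁻⁶)^5 = 5.8×10⁻²⁸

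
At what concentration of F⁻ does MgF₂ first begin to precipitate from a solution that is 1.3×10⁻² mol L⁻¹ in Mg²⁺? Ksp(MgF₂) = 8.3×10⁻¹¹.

8.0×10⁻⁵ M

Each salt precipitates once Q = Ksp for that salt.
MgF₂(s) ⇌ Mg²⁺(aq) + 2 F⁻(aq)
Ksp = [Mg²⁺][F⁻]^2 = [F⁻]^2(1.3×10⁻²)
[F⁻]^2 = 8.3×10⁻¹¹ / (1.3×10⁻²) = 6.4×10⁻⁹
[F⁻] = 8.0×10⁻⁵ mol L⁻¹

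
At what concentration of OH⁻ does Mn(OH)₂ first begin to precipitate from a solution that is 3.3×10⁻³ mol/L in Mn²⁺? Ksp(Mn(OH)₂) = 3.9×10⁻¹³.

1.1×10⁻⁵ M

Precipitation of each salt begins when its ion product equals Ksp.
Mn(OH)₂(s) ⇌ Mn²⁺(aq) + 2 OH⁻(aq)
Ksp = [Mn²⁺][OH⁻]^2 = [OH⁻]^2(3.3×10⁻³)
[OH⁻]^2 = 3.9×10⁻¹³ / (3.3×10⁻³) = 1.2×10⁻¹⁰
[OH⁻] = 1.1×10⁻⁵ mol/L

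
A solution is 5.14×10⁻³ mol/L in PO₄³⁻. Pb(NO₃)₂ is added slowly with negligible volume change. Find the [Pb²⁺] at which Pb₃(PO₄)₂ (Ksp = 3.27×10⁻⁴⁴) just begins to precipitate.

Precipitation begins when Q = Ksp.
Pb₃(PO₄)₂(s) ⇌ 3 Pb²⁺(aq) + 2 PO₄³⁻(aq)
Ksp = [Pb²⁺]^3[PO₄³⁻]^2 = [Pb²⁺]^3(5.14×10⁻³)^2
[Pb²⁺]^3 = 3.27×10⁻⁴⁴ / (5.14×10⁻³)^2 = 1.24×10⁻³⁹
[Pb²⁺] = 1.07×10⁻¹³ mol/L

1.07×10⁻¹³ M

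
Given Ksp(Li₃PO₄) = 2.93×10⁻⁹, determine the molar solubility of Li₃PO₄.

Li₃PO₄(s) ⇌ 3 Li⁺(aq) + PO₄³⁻(aq)
Call the molar solubility s, so that [Li⁺] = 3s and [PO₄³⁻] = s.
Ksp = [Li⁺]^3[PO₄³⁻] = (3s)^3 · s = 27s^4
27s^4 = 2.93×10⁻⁹  ⇒  s^4 = 1.09×10⁻¹⁰
Taking the 4th root, s = 3.23×10⁻³ M.

3.23×10⁻³ M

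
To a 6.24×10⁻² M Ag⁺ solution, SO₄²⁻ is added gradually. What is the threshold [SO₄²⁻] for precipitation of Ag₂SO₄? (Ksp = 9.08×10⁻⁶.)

A salt starts to precipitate once the ion product Q reaches its Ksp.
Ag₂SO₄(s) ⇌ 2 Ag⁺(aq) + SO₄²⁻(aq)
Ksp = [Ag⁺]^2[SO₄²⁻] = [SO₄²⁻](6.24×10⁻²)^2
[SO₄²⁻] = 9.08×10⁻⁶ / (6.24×10⁻²)^2 = 2.33×10⁻³
[SO₄²⁻] = 2.33×10⁻³ M

2.33×10⁻³ M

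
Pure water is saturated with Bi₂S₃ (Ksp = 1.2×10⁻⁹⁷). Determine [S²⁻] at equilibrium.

4.9×10⁻²⁰ M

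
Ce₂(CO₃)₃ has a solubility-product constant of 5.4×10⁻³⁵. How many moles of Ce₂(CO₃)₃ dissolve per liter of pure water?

Ce₂(CO₃)₃(s) ⇌ 2 Ce³⁺(aq) + 3 CO₃²⁻(aq)
Call the molar solubility s, so that [Ce³⁺] = 2s and [CO₃²⁻] = 3s.
Ksp = [Ce³⁺]^2[CO₃²⁻]^3 = (2s)^2 · (3s)^3 = 108s^5
108s^5 = 5.4×10⁻³⁵  ⇒  s^5 = 5.0×10⁻³⁷
s = 5.5×10⁻⁸ mol/L

5.5×10⁻⁸ M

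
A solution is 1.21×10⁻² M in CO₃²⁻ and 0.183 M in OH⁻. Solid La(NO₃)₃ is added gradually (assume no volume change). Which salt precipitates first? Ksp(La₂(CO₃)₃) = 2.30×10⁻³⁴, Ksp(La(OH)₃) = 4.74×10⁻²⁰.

La(OH)₃

The threshold for precipitation is Q = Ksp.
For La₂(CO₃)₃: [La³⁺] = (Ksp/[CO₃²⁻]^3)^(1/2) = 1.14×10⁻¹⁴ M
For La(OH)₃: [La³⁺] = (Ksp/[OH⁻]^3) = 7.73×10⁻¹⁸ M
The smaller threshold [La³⁺] is reached first, so La(OH)₃ precipitates first.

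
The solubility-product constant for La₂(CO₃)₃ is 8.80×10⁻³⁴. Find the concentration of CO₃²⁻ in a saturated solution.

La₂(CO₃)₃(s) ⇌ 2 La³⁺(aq) + 3 CO₃²⁻(aq)
If s mol/L of La₂(CO₃)₃ dissolves, [La³⁺] = 2s and [CO₃²⁻] = 3s.
Ksp = [La³⁺]^2[CO₃²⁻]^3 = (2s)^2 · (3s)^3 = 108s^5 = 8.80×10⁻³⁴
s = 9.60×10⁻⁸ mol L⁻¹
[CO₃²⁻] = 3s = 2.88×10⁻⁷ mol L⁻¹

2.88×10⁻⁷ M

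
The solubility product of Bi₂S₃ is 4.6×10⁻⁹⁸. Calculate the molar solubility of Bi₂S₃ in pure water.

Bi₂S₃(s) ⇌ 2 Bi³⁺(aq) + 3 S²⁻(aq)
If s mol/L of Bi₂S₃ dissolves, [Bi³⁺] = 2s and [S²⁻] = 3s.
Ksp = [Bi³⁺]^2[S²⁻]^3 = (2s)^2 · (3s)^3 = 108s^5
108s^5 = 4.6×10⁻⁹⁸  ⇒  s^5 = 4.3×10⁻¹⁰⁰
s = (4.3×10⁻¹⁰⁰)^(1/5) = 1.3×10⁻²⁰ mol L⁻¹

1.3×10⁻²⁰ M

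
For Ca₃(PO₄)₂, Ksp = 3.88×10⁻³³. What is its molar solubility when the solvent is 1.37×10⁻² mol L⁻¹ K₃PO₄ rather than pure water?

9.15×10⁻¹¹ M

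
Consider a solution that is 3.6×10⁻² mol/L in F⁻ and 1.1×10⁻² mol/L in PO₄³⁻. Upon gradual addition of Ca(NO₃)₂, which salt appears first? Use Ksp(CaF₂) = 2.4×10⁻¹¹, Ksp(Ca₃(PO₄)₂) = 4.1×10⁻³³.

Precipitation of each salt begins when its ion product equals Ksp.
For CaF₂: [Ca²⁺] = (Ksp/[F⁻]^2) = 1.9×10⁻⁸ mol/L
For Ca₃(PO₄)₂: [Ca²⁺] = (Ksp/[PO₄³⁻]^2)^(1/3) = 3.2×10⁻¹⁰ mol/L
Ca₃(PO₄)₂ requires the lower [Ca²⁺], so it precipitates first.

Ca₃(PO₄)₂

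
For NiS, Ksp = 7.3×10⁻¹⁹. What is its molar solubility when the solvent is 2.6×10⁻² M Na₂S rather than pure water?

2.8×10⁻¹⁷ M

NiS(s) ⇌ Ni²⁺(aq) + S²⁻(aq)
Let s be the solubility of NiS here. The common ion gives [S²⁻] ≈ 2.6×10⁻² M, and [Ni²⁺] = s.
Ksp = [Ni²⁺][S²⁻] = s(2.6×10⁻²)
s = 7.3×10⁻¹⁹ / (2.6×10⁻²) = 2.8×10⁻¹⁷
s = 2.8×10⁻¹⁷ M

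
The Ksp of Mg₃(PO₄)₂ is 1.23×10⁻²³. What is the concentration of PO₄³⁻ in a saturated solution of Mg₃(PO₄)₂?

2.05×10⁻⁵ M

Mg₃(PO₄)₂(s) ⇌ 3 Mg²⁺(aq) + 2 PO₄³⁻(aq)
For each mole of Mg₃(PO₄)₂ that dissolves per liter, [Mg²⁺] = 3s and [PO₄³⁻] = 2s; let s denote this solubility.
Ksp = [Mg²⁺]^3[PO₄³⁻]^2 = (3s)^3 · (2s)^2 = 108s^5 = 1.23×10⁻²³
s = 1.03×10⁻⁵ M
[PO₄³⁻] = 2s = 2.05×10⁻⁵ M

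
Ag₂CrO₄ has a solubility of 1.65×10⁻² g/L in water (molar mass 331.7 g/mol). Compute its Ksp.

Convert to molarity: s = 1.65×10⁻² / 331.7 = 4.9744×10⁻⁵ mol/L
Ag₂CrO₄(s) ⇌ 2 Ag⁺(aq) + CrO₄²⁻(aq)
Let s be the molar solubility. Then [Ag⁺] = 2s and [CrO₄²⁻] = s.
Ksp = [Ag⁺]^2[CrO₄²⁻] = (2s)^2 · s = 4s^3
Ksp = 4 × (4.9744×10⁻⁵)^3 = 4.92×10⁻¹³

Ksp = 4.92×10⁻¹³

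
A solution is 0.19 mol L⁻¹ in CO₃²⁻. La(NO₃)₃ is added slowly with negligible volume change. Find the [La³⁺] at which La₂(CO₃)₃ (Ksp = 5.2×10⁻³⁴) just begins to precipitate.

Precipitation begins when Q = Ksp.
La₂(CO₃)₃(s) ⇌ 2 La³⁺(aq) + 3 CO₃²⁻(aq)
Ksp = [La³⁺]^2[CO₃²⁻]^3 = [La³⁺]^2(0.19)^3
[La³⁺]^2 = 5.2×10⁻³⁴ / (0.19)^3 = 7.6×10⁻³²
[La³⁺] = 2.8×10⁻¹⁶ mol L⁻¹

2.8×10⁻¹⁶ M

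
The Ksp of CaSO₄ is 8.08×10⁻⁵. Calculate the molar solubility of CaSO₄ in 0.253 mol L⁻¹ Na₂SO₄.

CaSO₄(s) ⇌ Ca²⁺(aq) + SO₄²⁻(aq)
With SO₄²⁻ already at 0.253 mol L⁻¹ and s small, take [SO₄²⁻] ≈ 0.253 mol L⁻¹ and [Ca²⁺] = s.
Ksp = [Ca²⁺][SO₄²⁻] = s(0.253)
s = 8.08×10⁻⁵ / (0.253) = 3.19×10⁻⁴
s = 3.19×10⁻⁴ mol L⁻¹

3.19×10⁻⁴ M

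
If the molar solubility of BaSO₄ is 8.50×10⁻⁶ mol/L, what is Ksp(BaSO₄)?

Ksp = 7.23×10⁻¹¹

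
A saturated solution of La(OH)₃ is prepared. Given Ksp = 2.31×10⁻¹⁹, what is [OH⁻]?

La(OH)₃(s) ⇌ La³⁺(aq) + 3 OH⁻(aq)
Call the molar solubility s, so that [La³⁺] = s and [OH⁻] = 3s.
Ksp = [La³⁺][OH⁻]^3 = s · (3s)^3 = 27s^4 = 2.31×10⁻¹⁹
s = 9.62×10⁻⁶ mol L⁻¹
[OH⁻] = 3s = 2.89×10⁻⁵ mol L⁻¹

2.89×10⁻⁵ M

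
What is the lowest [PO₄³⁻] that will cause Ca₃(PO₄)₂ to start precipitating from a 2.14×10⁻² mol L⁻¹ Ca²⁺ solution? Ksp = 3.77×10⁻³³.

Precipitation begins when Q = Ksp.
Ca₃(PO₄)₂(s) ⇌ 3 Ca²⁺(aq) + 2 PO₄³⁻(aq)
Ksp = [Ca²⁺]^3[PO₄³⁻]^2 = [PO₄³⁻]^2(2.14×10⁻²)^3
[PO₄³⁻]^2 = 3.77×10⁻³³ / (2.14×10⁻²)^3 = 3.85×10⁻²⁸
[PO₄³⁻] = 1.96×10⁻¹⁴ mol L⁻¹

1.96×10⁻¹⁴ M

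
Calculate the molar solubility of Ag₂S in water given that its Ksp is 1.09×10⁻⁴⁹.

Ag₂S(s) ⇌ 2 Ag⁺(aq) + S²⁻(aq)
If s mol/L of Ag₂S dissolves, [Ag⁺] = 2s and [S²⁻] = s.
Ksp = [Ag⁺]^2[S²⁻] = (2s)^2 · s = 4s^3
4s^3 = 1.09×10⁻⁴⁹  ⇒  s^3 = 2.73×10⁻⁵⁰
s = (2.73×10⁻⁵⁰)^(1/3) = 3.01×10⁻¹⁷ M

3.01×10⁻¹⁷ M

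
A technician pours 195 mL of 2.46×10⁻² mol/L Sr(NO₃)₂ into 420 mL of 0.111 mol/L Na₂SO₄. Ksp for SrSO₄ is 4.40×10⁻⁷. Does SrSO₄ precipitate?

The combined volume is 615 mL.
[Sr²⁺] = (2.46×10⁻²)(195)/615 = 7.80×10⁻³ mol/L
[SO₄²⁻] = (0.111)(420)/615 = 7.58×10⁻² mol/L
Q = [Sr²⁺][SO₄²⁻] = 5.91×10⁻⁴
Q = 5.91×10⁻⁴ > Ksp = 4.40×10⁻⁷, so the solution is supersaturated and SrSO₄ precipitates.

Yes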